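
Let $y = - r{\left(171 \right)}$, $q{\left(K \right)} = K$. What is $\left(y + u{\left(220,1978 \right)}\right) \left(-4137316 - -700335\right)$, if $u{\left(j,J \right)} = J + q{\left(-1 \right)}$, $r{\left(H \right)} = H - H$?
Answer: $-6794911437$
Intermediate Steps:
$r{\left(H \right)} = 0$
$y = 0$ ($y = \left(-1\right) 0 = 0$)
$u{\left(j,J \right)} = -1 + J$ ($u{\left(j,J \right)} = J - 1 = -1 + J$)
$\left(y + u{\left(220,1978 \right)}\right) \left(-4137316 - -700335\right) = \left(0 + \left(-1 + 1978\right)\right) \left(-4137316 - -700335\right) = \left(0 + 1977\right) \left(-4137316 + \left(-765 + 701100\right)\right) = 1977 \left(-4137316 + 700335\right) = 1977 \left(-3436981\right) = -6794911437$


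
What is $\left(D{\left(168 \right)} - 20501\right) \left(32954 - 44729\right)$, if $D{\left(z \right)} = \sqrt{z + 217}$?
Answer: $241399275 - 11775 \sqrt{385} \approx 2.4117 \cdot 10^{8}$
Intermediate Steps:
$D{\left(z \right)} = \sqrt{217 + z}$
$\left(D{\left(168 \right)} - 20501\right) \left(32954 - 44729\right) = \left(\sqrt{217 + 168} - 20501\right) \left(32954 - 44729\right) = \left(\sqrt{385} - 20501\right) \left(-11775\right) = \left(-20501 + \sqrt{385}\right) \left(-11775\right) = 241399275 - 11775 \sqrt{385}$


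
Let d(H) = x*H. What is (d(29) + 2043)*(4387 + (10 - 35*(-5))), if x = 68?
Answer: 18356580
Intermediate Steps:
d(H) = 68*H
(d(29) + 2043)*(4387 + (10 - 35*(-5))) = (68*29 + 2043)*(4387 + (10 - 35*(-5))) = (1972 + 2043)*(4387 + (10 + 175)) = 4015*(4387 + 185) = 4015*4572 = 18356580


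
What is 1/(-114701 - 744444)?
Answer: -1/859145 ≈ -1.1639e-6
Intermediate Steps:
1/(-114701 - 744444) = 1/(-859145) = -1/859145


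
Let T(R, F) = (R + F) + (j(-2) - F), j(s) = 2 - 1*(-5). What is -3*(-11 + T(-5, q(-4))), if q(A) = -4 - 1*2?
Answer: 27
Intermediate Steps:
q(A) = -6 (q(A) = -4 - 2 = -6)
j(s) = 7 (j(s) = 2 + 5 = 7)
T(R, F) = 7 + R (T(R, F) = (R + F) + (7 - F) = (F + R) + (7 - F) = 7 + R)
-3*(-11 + T(-5, q(-4))) = -3*(-11 + (7 - 5)) = -3*(-11 + 2) = -3*(-9) = 27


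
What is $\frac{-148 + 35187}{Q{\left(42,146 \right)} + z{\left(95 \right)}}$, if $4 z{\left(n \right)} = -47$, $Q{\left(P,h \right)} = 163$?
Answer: $\frac{140156}{605} \approx 231.66$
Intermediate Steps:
$z{\left(n \right)} = - \frac{47}{4}$ ($z{\left(n \right)} = \frac{1}{4} \left(-47\right) = - \frac{47}{4}$)
$\frac{-148 + 35187}{Q{\left(42,146 \right)} + z{\left(95 \right)}} = \frac{-148 + 35187}{163 - \frac{47}{4}} = \frac{35039}{\frac{605}{4}} = 35039 \cdot \frac{4}{605} = \frac{140156}{605}$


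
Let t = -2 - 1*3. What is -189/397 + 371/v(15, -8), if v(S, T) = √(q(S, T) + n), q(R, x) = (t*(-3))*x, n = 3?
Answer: -189/397 - 371*I*√13/39 ≈ -0.47607 - 34.299*I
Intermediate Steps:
t = -5 (t = -2 - 3 = -5)
q(R, x) = 15*x (q(R, x) = (-5*(-3))*x = 15*x)
v(S, T) = √(3 + 15*T) (v(S, T) = √(15*T + 3) = √(3 + 15*T))
-189/397 + 371/v(15, -8) = -189/397 + 371/(√(3 + 15*(-8))) = -189*1/397 + 371/(√(3 - 120)) = -189/397 + 371/(√(-117)) = -189/397 + 371/((3*I*√13)) = -189/397 + 371*(-I*√13/39) = -189/397 - 371*I*√13/39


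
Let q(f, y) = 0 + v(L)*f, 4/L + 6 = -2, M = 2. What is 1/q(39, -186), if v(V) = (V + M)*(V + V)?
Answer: -2/117 ≈ -0.017094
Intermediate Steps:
L = -½ (L = 4/(-6 - 2) = 4/(-8) = 4*(-⅛) = -½ ≈ -0.50000)
v(V) = 2*V*(2 + V) (v(V) = (V + 2)*(V + V) = (2 + V)*(2*V) = 2*V*(2 + V))
q(f, y) = -3*f/2 (q(f, y) = 0 + (2*(-½)*(2 - ½))*f = 0 + (2*(-½)*(3/2))*f = 0 - 3*f/2 = -3*f/2)
1/q(39, -186) = 1/(-3/2*39) = 1/(-117/2) = -2/117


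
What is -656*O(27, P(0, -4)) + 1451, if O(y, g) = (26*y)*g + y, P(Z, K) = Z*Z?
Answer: -16261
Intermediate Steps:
P(Z, K) = Z²
O(y, g) = y + 26*g*y (O(y, g) = 26*g*y + y = y + 26*g*y)
-656*O(27, P(0, -4)) + 1451 = -17712*(1 + 26*0²) + 1451 = -17712*(1 + 26*0) + 1451 = -17712*(1 + 0) + 1451 = -17712 + 1451 = -16261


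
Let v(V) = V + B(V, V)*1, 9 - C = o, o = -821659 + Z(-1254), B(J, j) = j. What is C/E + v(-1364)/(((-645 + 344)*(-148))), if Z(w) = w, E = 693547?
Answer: 202136820/179628673 ≈ 1.1253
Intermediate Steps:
o = -822913 (o = -821659 - 1254 = -822913)
C = 822922 (C = 9 - 1*(-822913) = 9 + 822913 = 822922)
v(V) = 2*V (v(V) = V + V*1 = V + V = 2*V)
C/E + v(-1364)/(((-645 + 344)*(-148))) = 822922/693547 + (2*(-1364))/(((-645 + 344)*(-148))) = 822922*(1/693547) - 2728/((-301*(-148))) = 822922/693547 - 2728/44548 = 822922/693547 - 2728*1/44548 = 822922/693547 - 682/11137 = 202136820/179628673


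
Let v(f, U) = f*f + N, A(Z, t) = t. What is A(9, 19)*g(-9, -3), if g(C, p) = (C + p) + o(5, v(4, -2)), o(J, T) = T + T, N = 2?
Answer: 456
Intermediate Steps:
v(f, U) = 2 + f² (v(f, U) = f*f + 2 = f² + 2 = 2 + f²)
o(J, T) = 2*T
g(C, p) = 36 + C + p (g(C, p) = (C + p) + 2*(2 + 4²) = (C + p) + 2*(2 + 16) = (C + p) + 2*18 = (C + p) + 36 = 36 + C + p)
A(9, 19)*g(-9, -3) = 19*(36 - 9 - 3) = 19*24 = 456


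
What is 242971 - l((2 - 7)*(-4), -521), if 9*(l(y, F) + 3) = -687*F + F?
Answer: 1829360/9 ≈ 2.0326e+5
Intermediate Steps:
l(y, F) = -3 - 686*F/9 (l(y, F) = -3 + (-687*F + F)/9 = -3 + (-686*F)/9 = -3 - 686*F/9)
242971 - l((2 - 7)*(-4), -521) = 242971 - (-3 - 686/9*(-521)) = 242971 - (-3 + 357406/9) = 242971 - 1*357379/9 = 242971 - 357379/9 = 1829360/9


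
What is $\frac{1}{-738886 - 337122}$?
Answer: $- \frac{1}{1076008} \approx -9.2936 \cdot 10^{-7}$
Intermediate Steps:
$\frac{1}{-738886 - 337122} = \frac{1}{-1076008} = - \frac{1}{1076008}$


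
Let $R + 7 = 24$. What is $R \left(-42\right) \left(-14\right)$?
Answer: $9996$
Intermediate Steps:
$R = 17$ ($R = -7 + 24 = 17$)
$R \left(-42\right) \left(-14\right) = 17 \left(-42\right) \left(-14\right) = \left(-714\right) \left(-14\right) = 9996$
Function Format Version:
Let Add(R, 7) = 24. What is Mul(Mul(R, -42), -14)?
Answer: 9996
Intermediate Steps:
R = 17 (R = Add(-7, 24) = 17)
Mul(Mul(R, -42), -14) = Mul(Mul(17, -42), -14) = Mul(-714, -14) = 9996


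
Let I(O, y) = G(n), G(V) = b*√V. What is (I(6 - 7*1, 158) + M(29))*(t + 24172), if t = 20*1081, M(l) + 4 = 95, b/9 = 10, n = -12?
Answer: 4167072 + 8242560*I*√3 ≈ 4.1671e+6 + 1.4277e+7*I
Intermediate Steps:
b = 90 (b = 9*10 = 90)
M(l) = 91 (M(l) = -4 + 95 = 91)
t = 21620
G(V) = 90*√V
I(O, y) = 180*I*√3 (I(O, y) = 90*√(-12) = 90*(2*I*√3) = 180*I*√3)
(I(6 - 7*1, 158) + M(29))*(t + 24172) = (180*I*√3 + 91)*(21620 + 24172) = (91 + 180*I*√3)*45792 = 4167072 + 8242560*I*√3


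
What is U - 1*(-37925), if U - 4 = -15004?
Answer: 22925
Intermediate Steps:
U = -15000 (U = 4 - 15004 = -15000)
U - 1*(-37925) = -15000 - 1*(-37925) = -15000 + 37925 = 22925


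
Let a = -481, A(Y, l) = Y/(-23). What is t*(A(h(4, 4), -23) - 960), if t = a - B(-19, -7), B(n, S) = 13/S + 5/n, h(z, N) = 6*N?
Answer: 1407825864/3059 ≈ 4.6022e+5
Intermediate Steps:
A(Y, l) = -Y/23 (A(Y, l) = Y*(-1/23) = -Y/23)
B(n, S) = 5/n + 13/S
t = -63691/133 (t = -481 - (5/(-19) + 13/(-7)) = -481 - (5*(-1/19) + 13*(-⅐)) = -481 - (-5/19 - 13/7) = -481 - 1*(-282/133) = -481 + 282/133 = -63691/133 ≈ -478.88)
t*(A(h(4, 4), -23) - 960) = -63691*(-6*4/23 - 960)/133 = -63691*(-1/23*24 - 960)/133 = -63691*(-24/23 - 960)/133 = -63691/133*(-22104/23) = 1407825864/3059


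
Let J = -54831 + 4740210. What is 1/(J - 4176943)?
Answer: 1/508436 ≈ 1.9668e-6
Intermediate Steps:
J = 4685379
1/(J - 4176943) = 1/(4685379 - 4176943) = 1/508436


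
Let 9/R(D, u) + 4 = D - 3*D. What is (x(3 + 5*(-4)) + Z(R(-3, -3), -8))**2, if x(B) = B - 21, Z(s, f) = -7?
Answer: 2025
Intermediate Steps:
R(D, u) = 9/(-4 - 2*D) (R(D, u) = 9/(-4 + (D - 3*D)) = 9/(-4 - 2*D))
x(B) = -21 + B
(x(3 + 5*(-4)) + Z(R(-3, -3), -8))**2 = ((-21 + (3 + 5*(-4))) - 7)**2 = ((-21 + (3 - 20)) - 7)**2 = ((-21 - 17) - 7)**2 = (-38 - 7)**2 = (-45)**2 = 2025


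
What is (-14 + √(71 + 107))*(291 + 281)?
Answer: -8008 + 572*√178 ≈ -376.57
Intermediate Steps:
(-14 + √(71 + 107))*(291 + 281) = (-14 + √178)*572 = -8008 + 572*√178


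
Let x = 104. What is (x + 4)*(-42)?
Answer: -4536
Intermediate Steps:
(x + 4)*(-42) = (104 + 4)*(-42) = 108*(-42) = -4536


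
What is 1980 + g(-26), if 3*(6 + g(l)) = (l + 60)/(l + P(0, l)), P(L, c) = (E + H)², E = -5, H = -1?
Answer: 29627/15 ≈ 1975.1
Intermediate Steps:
P(L, c) = 36 (P(L, c) = (-5 - 1)² = (-6)² = 36)
g(l) = -6 + (60 + l)/(3*(36 + l)) (g(l) = -6 + ((l + 60)/(l + 36))/3 = -6 + ((60 + l)/(36 + l))/3 = -6 + (60 + l)/(3*(36 + l)))
1980 + g(-26) = 1980 + (-588 - 17*(-26))/(3*(36 - 26)) = 1980 + (⅓)*(-588 + 442)/10 = 1980 + (⅓)*(⅒)*(-146) = 1980 - 73/15 = 29627/15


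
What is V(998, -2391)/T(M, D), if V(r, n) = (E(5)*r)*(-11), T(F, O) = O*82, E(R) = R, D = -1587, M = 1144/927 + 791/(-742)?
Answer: 27445/65067 ≈ 0.42180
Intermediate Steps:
M = 16513/98262 (M = 1144*(1/927) + 791*(-1/742) = 1144/927 - 113/106 = 16513/98262 ≈ 0.16805)
T(F, O) = 82*O
V(r, n) = -55*r (V(r, n) = (5*r)*(-11) = -55*r)
V(998, -2391)/T(M, D) = (-55*998)/((82*(-1587))) = -54890/(-130134) = -54890*(-1/130134) = 27445/65067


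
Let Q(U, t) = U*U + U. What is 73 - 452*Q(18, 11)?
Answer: -154511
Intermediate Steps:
Q(U, t) = U + U² (Q(U, t) = U² + U = U + U²)
73 - 452*Q(18, 11) = 73 - 8136*(1 + 18) = 73 - 8136*19 = 73 - 452*342 = 73 - 154584 = -154511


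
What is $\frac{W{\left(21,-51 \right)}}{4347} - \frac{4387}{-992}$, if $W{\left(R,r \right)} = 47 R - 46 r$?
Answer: $\frac{7458875}{1437408} \approx 5.1891$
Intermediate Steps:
$W{\left(R,r \right)} = - 46 r + 47 R$
$\frac{W{\left(21,-51 \right)}}{4347} - \frac{4387}{-992} = \frac{\left(-46\right) \left(-51\right) + 47 \cdot 21}{4347} - \frac{4387}{-992} = \left(2346 + 987\right) \frac{1}{4347} - - \frac{4387}{992} = 3333 \cdot \frac{1}{4347} + \frac{4387}{992} = \frac{1111}{1449} + \frac{4387}{992} = \frac{7458875}{1437408}$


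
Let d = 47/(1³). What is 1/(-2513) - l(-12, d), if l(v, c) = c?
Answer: -118112/2513 ≈ -47.000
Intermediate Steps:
d = 47 (d = 47/1 = 47*1 = 47)
1/(-2513) - l(-12, d) = 1/(-2513) - 1*47 = -1/2513 - 47 = -118112/2513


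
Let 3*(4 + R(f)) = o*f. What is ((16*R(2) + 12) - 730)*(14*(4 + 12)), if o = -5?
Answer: -561344/3 ≈ -1.8711e+5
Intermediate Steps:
R(f) = -4 - 5*f/3 (R(f) = -4 + (-5*f)/3 = -4 - 5*f/3)
((16*R(2) + 12) - 730)*(14*(4 + 12)) = ((16*(-4 - 5/3*2) + 12) - 730)*(14*(4 + 12)) = ((16*(-4 - 10/3) + 12) - 730)*(14*16) = ((16*(-22/3) + 12) - 730)*224 = ((-352/3 + 12) - 730)*224 = (-316/3 - 730)*224 = -2506/3*224 = -561344/3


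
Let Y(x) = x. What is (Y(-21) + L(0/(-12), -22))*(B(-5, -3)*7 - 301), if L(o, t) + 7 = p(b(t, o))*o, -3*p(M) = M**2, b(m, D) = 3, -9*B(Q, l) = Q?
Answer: 74872/9 ≈ 8319.1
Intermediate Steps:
B(Q, l) = -Q/9
p(M) = -M**2/3
L(o, t) = -7 - 3*o (L(o, t) = -7 + (-1/3*3**2)*o = -7 + (-1/3*9)*o = -7 - 3*o)
(Y(-21) + L(0/(-12), -22))*(B(-5, -3)*7 - 301) = (-21 + (-7 - 0/(-12)))*(-1/9*(-5)*7 - 301) = (-21 + (-7 - 0*(-1)/12))*((5/9)*7 - 301) = (-21 + (-7 - 3*0))*(35/9 - 301) = (-21 + (-7 + 0))*(-2674/9) = (-21 - 7)*(-2674/9) = -28*(-2674/9) = 74872/9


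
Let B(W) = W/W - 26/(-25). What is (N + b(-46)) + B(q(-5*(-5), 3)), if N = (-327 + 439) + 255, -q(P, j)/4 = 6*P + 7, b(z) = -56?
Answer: 7826/25 ≈ 313.04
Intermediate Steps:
q(P, j) = -28 - 24*P (q(P, j) = -4*(6*P + 7) = -4*(7 + 6*P) = -28 - 24*P)
B(W) = 51/25 (B(W) = 1 - 26*(-1/25) = 1 + 26/25 = 51/25)
N = 367 (N = 112 + 255 = 367)
(N + b(-46)) + B(q(-5*(-5), 3)) = (367 - 56) + 51/25 = 311 + 51/25 = 7826/25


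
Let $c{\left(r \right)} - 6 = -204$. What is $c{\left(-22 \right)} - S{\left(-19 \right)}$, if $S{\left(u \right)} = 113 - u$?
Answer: $-330$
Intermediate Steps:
$c{\left(r \right)} = -198$ ($c{\left(r \right)} = 6 - 204 = -198$)
$c{\left(-22 \right)} - S{\left(-19 \right)} = -198 - \left(113 - -19\right) = -198 - \left(113 + 19\right) = -198 - 132 = -330$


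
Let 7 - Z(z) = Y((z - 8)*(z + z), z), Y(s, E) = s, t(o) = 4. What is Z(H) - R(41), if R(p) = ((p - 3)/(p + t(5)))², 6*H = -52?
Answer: -572269/2025 ≈ -282.60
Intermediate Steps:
H = -26/3 (H = (⅙)*(-52) = -26/3 ≈ -8.6667)
Z(z) = 7 - 2*z*(-8 + z) (Z(z) = 7 - (z - 8)*(z + z) = 7 - (-8 + z)*2*z = 7 - 2*z*(-8 + z))
R(p) = (-3 + p)²/(4 + p)² (R(p) = ((p - 3)/(p + 4))² = ((-3 + p)/(4 + p))² = (-3 + p)²/(4 + p)²)
Z(H) - R(41) = (7 - 2*(-26/3)*(-8 - 26/3)) - (-3 + 41)²/(4 + 41)² = (7 - 2*(-26/3)*(-50/3)) - 38²/45² = (7 - 2600/9) - 1444/2025 = -2537/9 - 1*1444/2025 = -2537/9 - 1444/2025 = -572269/2025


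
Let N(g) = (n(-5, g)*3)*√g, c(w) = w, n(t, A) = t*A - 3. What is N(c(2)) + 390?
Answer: 390 - 39*√2 ≈ 334.85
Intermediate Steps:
n(t, A) = -3 + A*t (n(t, A) = A*t - 3 = -3 + A*t)
N(g) = √g*(-9 - 15*g) (N(g) = ((-3 + g*(-5))*3)*√g = ((-3 - 5*g)*3)*√g = (-9 - 15*g)*√g = √g*(-9 - 15*g))
N(c(2)) + 390 = √2*(-9 - 15*2) + 390 = √2*(-9 - 30) + 390 = √2*(-39) + 390 = -39*√2 + 390 = 390 - 39*√2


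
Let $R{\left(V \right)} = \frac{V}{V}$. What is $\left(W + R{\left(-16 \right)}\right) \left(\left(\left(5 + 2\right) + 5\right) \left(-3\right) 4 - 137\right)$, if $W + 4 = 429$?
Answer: $-119706$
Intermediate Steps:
$W = 425$ ($W = -4 + 429 = 425$)
$R{\left(V \right)} = 1$
$\left(W + R{\left(-16 \right)}\right) \left(\left(\left(5 + 2\right) + 5\right) \left(-3\right) 4 - 137\right) = \left(425 + 1\right) \left(\left(\left(5 + 2\right) + 5\right) \left(-3\right) 4 - 137\right) = 426 \left(\left(7 + 5\right) \left(-3\right) 4 - 137\right) = 426 \left(12 \left(-3\right) 4 - 137\right) = 426 \left(\left(-36\right) 4 - 137\right) = 426 \left(-144 - 137\right) = 426 \left(-281\right) = -119706$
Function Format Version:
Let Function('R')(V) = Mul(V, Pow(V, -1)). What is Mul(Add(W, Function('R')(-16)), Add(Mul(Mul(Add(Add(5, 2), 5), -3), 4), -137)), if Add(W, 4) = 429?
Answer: -119706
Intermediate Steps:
W = 425 (W = Add(-4, 429) = 425)
Function('R')(V) = 1
Mul(Add(W, Function('R')(-16)), Add(Mul(Mul(Add(Add(5, 2), 5), -3), 4), -137)) = Mul(Add(425, 1), Add(Mul(Mul(Add(Add(5, 2), 5), -3), 4), -137)) = Mul(426, Add(Mul(Mul(Add(7, 5), -3), 4), -137)) = Mul(426, Add(Mul(Mul(12, -3), 4), -137)) = Mul(426, Add(Mul(-36, 4), -137)) = Mul(426, Add(-144, -137)) = Mul(426, -281) = -119706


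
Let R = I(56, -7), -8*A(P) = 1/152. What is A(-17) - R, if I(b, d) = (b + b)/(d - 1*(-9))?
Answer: -68097/1216 ≈ -56.001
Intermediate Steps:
I(b, d) = 2*b/(9 + d) (I(b, d) = (2*b)/(d + 9) = (2*b)/(9 + d) = 2*b/(9 + d))
A(P) = -1/1216 (A(P) = -⅛/152 = -⅛*1/152 = -1/1216)
R = 56 (R = 2*56/(9 - 7) = 2*56/2 = 2*56*(½) = 56)
A(-17) - R = -1/1216 - 1*56 = -1/1216 - 56 = -68097/1216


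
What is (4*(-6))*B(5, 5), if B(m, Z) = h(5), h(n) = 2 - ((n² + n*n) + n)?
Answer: 1272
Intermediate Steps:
h(n) = 2 - n - 2*n² (h(n) = 2 - ((n² + n²) + n) = 2 - (2*n² + n) = 2 - (n + 2*n²) = 2 + (-n - 2*n²) = 2 - n - 2*n²)
B(m, Z) = -53 (B(m, Z) = 2 - 1*5 - 2*5² = 2 - 5 - 2*25 = 2 - 5 - 50 = -53)
(4*(-6))*B(5, 5) = (4*(-6))*(-53) = -24*(-53) = 1272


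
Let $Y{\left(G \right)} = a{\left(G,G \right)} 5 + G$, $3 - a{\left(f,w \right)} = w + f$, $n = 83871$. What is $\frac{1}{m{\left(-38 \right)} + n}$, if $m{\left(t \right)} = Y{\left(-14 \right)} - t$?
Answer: $\frac{1}{84050} \approx 1.1898 \cdot 10^{-5}$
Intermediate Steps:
$a{\left(f,w \right)} = 3 - f - w$ ($a{\left(f,w \right)} = 3 - \left(w + f\right) = 3 - \left(f + w\right) = 3 - f - w$)
$Y{\left(G \right)} = 15 - 9 G$ ($Y{\left(G \right)} = \left(3 - G - G\right) 5 + G = \left(3 - 2 G\right) 5 + G = \left(15 - 10 G\right) + G = 15 - 9 G$)
$m{\left(t \right)} = 141 - t$ ($m{\left(t \right)} = \left(15 - -126\right) - t = \left(15 + 126\right) - t = 141 - t$)
$\frac{1}{m{\left(-38 \right)} + n} = \frac{1}{\left(141 - -38\right) + 83871} = \frac{1}{\left(141 + 38\right) + 83871} = \frac{1}{179 + 83871} = \frac{1}{84050}$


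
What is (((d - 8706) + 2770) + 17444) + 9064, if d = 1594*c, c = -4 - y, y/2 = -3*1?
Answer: 23760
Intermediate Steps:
y = -6 (y = 2*(-3*1) = 2*(-3) = -6)
c = 2 (c = -4 - 1*(-6) = -4 + 6 = 2)
d = 3188 (d = 1594*2 = 3188)
(((d - 8706) + 2770) + 17444) + 9064 = (((3188 - 8706) + 2770) + 17444) + 9064 = ((-5518 + 2770) + 17444) + 9064 = (-2748 + 17444) + 9064 = 14696 + 9064 = 23760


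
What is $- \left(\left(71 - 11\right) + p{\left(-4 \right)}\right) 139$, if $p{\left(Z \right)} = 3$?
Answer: $-8757$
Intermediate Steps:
$- \left(\left(71 - 11\right) + p{\left(-4 \right)}\right) 139 = - \left(\left(71 - 11\right) + 3\right) 139 = - \left(60 + 3\right) 139 = - 63 \cdot 139 = \left(-1\right) 8757 = -8757$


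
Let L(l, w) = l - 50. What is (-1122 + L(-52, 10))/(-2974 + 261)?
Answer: 1224/2713 ≈ 0.45116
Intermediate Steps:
L(l, w) = -50 + l
(-1122 + L(-52, 10))/(-2974 + 261) = (-1122 + (-50 - 52))/(-2974 + 261) = (-1122 - 102)/(-2713) = -1224*(-1/2713) = 1224/2713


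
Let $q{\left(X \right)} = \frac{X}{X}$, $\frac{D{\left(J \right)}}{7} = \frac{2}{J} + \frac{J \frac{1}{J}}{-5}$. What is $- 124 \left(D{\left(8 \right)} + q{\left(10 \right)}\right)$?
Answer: $- \frac{837}{5} \approx -167.4$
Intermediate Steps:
$D{\left(J \right)} = - \frac{7}{5} + \frac{14}{J}$ ($D{\left(J \right)} = 7 \left(\frac{2}{J} + \frac{J \frac{1}{J}}{-5}\right) = 7 \left(\frac{2}{J} + 1 \left(- \frac{1}{5}\right)\right) = 7 \left(\frac{2}{J} - \frac{1}{5}\right) = 7 \left(- \frac{1}{5} + \frac{2}{J}\right) = - \frac{7}{5} + \frac{14}{J}$)
$q{\left(X \right)} = 1$
$- 124 \left(D{\left(8 \right)} + q{\left(10 \right)}\right) = - 124 \left(\left(- \frac{7}{5} + \frac{14}{8}\right) + 1\right) = - 124 \left(\left(- \frac{7}{5} + 14 \cdot \frac{1}{8}\right) + 1\right) = - 124 \left(\left(- \frac{7}{5} + \frac{7}{4}\right) + 1\right) = - 124 \left(\frac{7}{20} + 1\right) = \left(-124\right) \frac{27}{20} = - \frac{837}{5}$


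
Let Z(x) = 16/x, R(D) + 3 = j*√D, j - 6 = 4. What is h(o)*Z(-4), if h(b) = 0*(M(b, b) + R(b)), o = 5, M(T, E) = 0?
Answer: 0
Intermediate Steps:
j = 10 (j = 6 + 4 = 10)
R(D) = -3 + 10*√D
h(b) = 0 (h(b) = 0*(0 + (-3 + 10*√b)) = 0*(-3 + 10*√b) = 0)
h(o)*Z(-4) = 0*(16/(-4)) = 0*(16*(-¼)) = 0*(-4) = 0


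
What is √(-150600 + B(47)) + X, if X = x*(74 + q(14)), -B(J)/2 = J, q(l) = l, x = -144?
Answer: -12672 + I*√150694 ≈ -12672.0 + 388.19*I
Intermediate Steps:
B(J) = -2*J
X = -12672 (X = -144*(74 + 14) = -144*88 = -12672)
√(-150600 + B(47)) + X = √(-150600 - 2*47) - 12672 = √(-150600 - 94) - 12672 = √(-150694) - 12672 = I*√150694 - 12672 = -12672 + I*√150694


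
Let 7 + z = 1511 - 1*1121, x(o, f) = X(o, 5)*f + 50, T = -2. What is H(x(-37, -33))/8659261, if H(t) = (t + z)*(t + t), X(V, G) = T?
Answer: 115768/8659261 ≈ 0.013369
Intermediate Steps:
X(V, G) = -2
x(o, f) = 50 - 2*f (x(o, f) = -2*f + 50 = 50 - 2*f)
z = 383 (z = -7 + (1511 - 1*1121) = -7 + (1511 - 1121) = -7 + 390 = 383)
H(t) = 2*t*(383 + t) (H(t) = (t + 383)*(t + t) = (383 + t)*(2*t) = 2*t*(383 + t))
H(x(-37, -33))/8659261 = (2*(50 - 2*(-33))*(383 + (50 - 2*(-33))))/8659261 = (2*(50 + 66)*(383 + (50 + 66)))*(1/8659261) = (2*116*(383 + 116))*(1/8659261) = (2*116*499)*(1/8659261) = 115768*(1/8659261) = 115768/8659261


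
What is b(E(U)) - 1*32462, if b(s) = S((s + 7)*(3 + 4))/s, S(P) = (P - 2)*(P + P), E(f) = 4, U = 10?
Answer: -59149/2 ≈ -29575.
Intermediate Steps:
S(P) = 2*P*(-2 + P) (S(P) = (-2 + P)*(2*P) = 2*P*(-2 + P))
b(s) = 2*(47 + 7*s)*(49 + 7*s)/s (b(s) = (2*((s + 7)*(3 + 4))*(-2 + (s + 7)*(3 + 4)))/s = (2*((7 + s)*7)*(-2 + (7 + s)*7))/s = (2*(49 + 7*s)*(-2 + (49 + 7*s)))/s = (2*(49 + 7*s)*(47 + 7*s))/s = (2*(47 + 7*s)*(49 + 7*s))/s = 2*(47 + 7*s)*(49 + 7*s)/s)
b(E(U)) - 1*32462 = (1344 + 98*4 + 4606/4) - 1*32462 = (1344 + 392 + 4606*(1/4)) - 32462 = (1344 + 392 + 2303/2) - 32462 = 5775/2 - 32462 = -59149/2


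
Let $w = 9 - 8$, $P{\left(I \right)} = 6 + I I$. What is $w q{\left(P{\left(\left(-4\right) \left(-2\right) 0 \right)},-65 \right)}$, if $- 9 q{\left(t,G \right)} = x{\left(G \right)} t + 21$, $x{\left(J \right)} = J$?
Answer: $41$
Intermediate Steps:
$P{\left(I \right)} = 6 + I^{2}$
$q{\left(t,G \right)} = - \frac{7}{3} - \frac{G t}{9}$ ($q{\left(t,G \right)} = - \frac{G t + 21}{9} = - \frac{21 + G t}{9} = - \frac{7}{3} - \frac{G t}{9}$)
$w = 1$ ($w = 9 - 8 = 1$)
$w q{\left(P{\left(\left(-4\right) \left(-2\right) 0 \right)},-65 \right)} = 1 \left(- \frac{7}{3} - - \frac{65 \left(6 + \left(\left(-4\right) \left(-2\right) 0\right)^{2}\right)}{9}\right) = 1 \left(- \frac{7}{3} - - \frac{65 \left(6 + \left(8 \cdot 0\right)^{2}\right)}{9}\right) = 1 \left(- \frac{7}{3} - - \frac{65 \left(6 + 0^{2}\right)}{9}\right) = 1 \left(- \frac{7}{3} - - \frac{65 \left(6 + 0\right)}{9}\right) = 1 \left(- \frac{7}{3} - \left(- \frac{65}{9}\right) 6\right) = 1 \left(- \frac{7}{3} + \frac{130}{3}\right) = 1 \cdot 41 = 41$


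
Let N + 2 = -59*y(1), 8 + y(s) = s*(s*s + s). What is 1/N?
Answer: 1/352 ≈ 0.0028409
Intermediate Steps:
y(s) = -8 + s*(s + s**2) (y(s) = -8 + s*(s*s + s) = -8 + s*(s**2 + s) = -8 + s*(s + s**2))
N = 352 (N = -2 - 59*(-8 + 1**2 + 1**3) = -2 - 59*(-8 + 1 + 1) = -2 - 59*(-6) = -2 + 354 = 352)
1/N = 1/352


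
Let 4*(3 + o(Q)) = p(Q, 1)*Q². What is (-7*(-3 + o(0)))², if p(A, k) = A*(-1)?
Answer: 1764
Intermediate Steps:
p(A, k) = -A
o(Q) = -3 - Q³/4 (o(Q) = -3 + ((-Q)*Q²)/4 = -3 + (-Q³)/4 = -3 - Q³/4)
(-7*(-3 + o(0)))² = (-7*(-3 + (-3 - ¼*0³)))² = (-7*(-3 + (-3 - ¼*0)))² = (-7*(-3 + (-3 + 0)))² = (-7*(-3 - 3))² = (-7*(-6))² = 42² = 1764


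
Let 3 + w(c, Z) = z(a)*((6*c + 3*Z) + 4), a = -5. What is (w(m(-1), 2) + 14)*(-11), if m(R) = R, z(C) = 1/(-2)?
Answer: -99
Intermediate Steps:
z(C) = -½
w(c, Z) = -5 - 3*c - 3*Z/2 (w(c, Z) = -3 - ((6*c + 3*Z) + 4)/2 = -3 - ((3*Z + 6*c) + 4)/2 = -3 - (4 + 3*Z + 6*c)/2 = -3 + (-2 - 3*c - 3*Z/2) = -5 - 3*c - 3*Z/2)
(w(m(-1), 2) + 14)*(-11) = ((-5 - 3*(-1) - 3/2*2) + 14)*(-11) = ((-5 + 3 - 3) + 14)*(-11) = (-5 + 14)*(-11) = 9*(-11) = -99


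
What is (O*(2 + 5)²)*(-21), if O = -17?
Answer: 17493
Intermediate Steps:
(O*(2 + 5)²)*(-21) = -17*(2 + 5)²*(-21) = -17*7²*(-21) = -17*49*(-21) = -833*(-21) = 17493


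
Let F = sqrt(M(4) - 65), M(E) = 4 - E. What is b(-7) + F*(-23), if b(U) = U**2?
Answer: 49 - 23*I*sqrt(65) ≈ 49.0 - 185.43*I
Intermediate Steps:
F = I*sqrt(65) (F = sqrt((4 - 1*4) - 65) = sqrt((4 - 4) - 65) = sqrt(0 - 65) = sqrt(-65) = I*sqrt(65) ≈ 8.0623*I)
b(-7) + F*(-23) = (-7)**2 + (I*sqrt(65))*(-23) = 49 - 23*I*sqrt(65)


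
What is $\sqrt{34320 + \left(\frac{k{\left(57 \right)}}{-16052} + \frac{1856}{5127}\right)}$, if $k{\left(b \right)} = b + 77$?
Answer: $\frac{\sqrt{58113455525974073874}}{41149302} \approx 185.26$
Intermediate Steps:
$k{\left(b \right)} = 77 + b$
$\sqrt{34320 + \left(\frac{k{\left(57 \right)}}{-16052} + \frac{1856}{5127}\right)} = \sqrt{34320 + \left(\frac{77 + 57}{-16052} + \frac{1856}{5127}\right)} = \sqrt{34320 + \left(134 \left(- \frac{1}{16052}\right) + 1856 \cdot \frac{1}{5127}\right)} = \sqrt{34320 + \left(- \frac{67}{8026} + \frac{1856}{5127}\right)} = \sqrt{34320 + \frac{14552747}{41149302}} = \sqrt{\frac{1412258597387}{41149302}} = \frac{\sqrt{58113455525974073874}}{41149302}$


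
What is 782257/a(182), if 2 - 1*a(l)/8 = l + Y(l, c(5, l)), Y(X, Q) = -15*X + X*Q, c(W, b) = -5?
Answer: 782257/27680 ≈ 28.261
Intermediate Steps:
Y(X, Q) = -15*X + Q*X
a(l) = 16 + 152*l (a(l) = 16 - 8*(l + l*(-15 - 5)) = 16 - 8*(l + l*(-20)) = 16 - 8*(l - 20*l) = 16 - (-152)*l = 16 + 152*l)
782257/a(182) = 782257/(16 + 152*182) = 782257/(16 + 27664) = 782257/27680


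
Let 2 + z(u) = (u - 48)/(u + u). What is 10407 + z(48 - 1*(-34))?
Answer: 853227/82 ≈ 10405.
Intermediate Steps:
z(u) = -2 + (-48 + u)/(2*u) (z(u) = -2 + (u - 48)/(u + u) = -2 + (-48 + u)/((2*u)) = -2 + (-48 + u)*(1/(2*u)) = -2 + (-48 + u)/(2*u))
10407 + z(48 - 1*(-34)) = 10407 + (-3/2 - 24/(48 - 1*(-34))) = 10407 + (-3/2 - 24/(48 + 34)) = 10407 + (-3/2 - 24/82) = 10407 + (-3/2 - 24*1/82) = 10407 + (-3/2 - 12/41) = 10407 - 147/82 = 853227/82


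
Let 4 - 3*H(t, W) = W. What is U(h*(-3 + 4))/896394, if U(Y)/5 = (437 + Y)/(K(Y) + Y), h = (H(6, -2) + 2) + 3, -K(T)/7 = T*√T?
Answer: -185/178830603 - 185*√7/25547229 ≈ -2.0194e-5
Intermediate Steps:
H(t, W) = 4/3 - W/3
K(T) = -7*T^(3/2) (K(T) = -7*T*√T = -7*T^(3/2))
h = 7 (h = ((4/3 - ⅓*(-2)) + 2) + 3 = ((4/3 + ⅔) + 2) + 3 = (2 + 2) + 3 = 4 + 3 = 7)
U(Y) = 5*(437 + Y)/(Y - 7*Y^(3/2)) (U(Y) = 5*((437 + Y)/(-7*Y^(3/2) + Y)) = 5*((437 + Y)/(Y - 7*Y^(3/2))) = 5*(437 + Y)/(Y - 7*Y^(3/2)))
U(h*(-3 + 4))/896394 = (5*(437 + 7*(-3 + 4))/(7*(-3 + 4) - 7*7*√7*(-3 + 4)^(3/2)))/896394 = (5*(437 + 7*1)/(7*1 - 7*7*√7))*(1/896394) = (5*(437 + 7)/(7 - 49*√7))*(1/896394) = (5*444/(7 - 49*√7))*(1/896394) = (2220/(7 - 49*√7))*(1/896394) = 370/(149399*(7 - 49*√7))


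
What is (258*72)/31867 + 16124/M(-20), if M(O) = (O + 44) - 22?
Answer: 256930330/31867 ≈ 8062.6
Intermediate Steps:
M(O) = 22 + O (M(O) = (44 + O) - 22 = 22 + O)
(258*72)/31867 + 16124/M(-20) = (258*72)/31867 + 16124/(22 - 20) = 18576*(1/31867) + 16124/2 = 18576/31867 + 16124*(½) = 18576/31867 + 8062 = 256930330/31867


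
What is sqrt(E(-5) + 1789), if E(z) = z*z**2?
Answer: 8*sqrt(26) ≈ 40.792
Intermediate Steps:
E(z) = z**3
sqrt(E(-5) + 1789) = sqrt((-5)**3 + 1789) = sqrt(-125 + 1789) = sqrt(1664) = 8*sqrt(26)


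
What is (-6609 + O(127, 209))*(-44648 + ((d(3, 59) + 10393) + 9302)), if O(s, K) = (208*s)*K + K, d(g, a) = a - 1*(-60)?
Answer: -136948185696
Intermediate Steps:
d(g, a) = 60 + a (d(g, a) = a + 60 = 60 + a)
O(s, K) = K + 208*K*s (O(s, K) = 208*K*s + K = K + 208*K*s)
(-6609 + O(127, 209))*(-44648 + ((d(3, 59) + 10393) + 9302)) = (-6609 + 209*(1 + 208*127))*(-44648 + (((60 + 59) + 10393) + 9302)) = (-6609 + 209*(1 + 26416))*(-44648 + ((119 + 10393) + 9302)) = (-6609 + 209*26417)*(-44648 + (10512 + 9302)) = (-6609 + 5521153)*(-44648 + 19814) = 5514544*(-24834) = -136948185696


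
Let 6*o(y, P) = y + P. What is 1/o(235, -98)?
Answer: 6/137 ≈ 0.043796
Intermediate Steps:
o(y, P) = P/6 + y/6 (o(y, P) = (y + P)/6 = (P + y)/6 = P/6 + y/6)
1/o(235, -98) = 1/((1/6)*(-98) + (1/6)*235) = 1/(-49/3 + 235/6) = 1/(137/6) = 6/137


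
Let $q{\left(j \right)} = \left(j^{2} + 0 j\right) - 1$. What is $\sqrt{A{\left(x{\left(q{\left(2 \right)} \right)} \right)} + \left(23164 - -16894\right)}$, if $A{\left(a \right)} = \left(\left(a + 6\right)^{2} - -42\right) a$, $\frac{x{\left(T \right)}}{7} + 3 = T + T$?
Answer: $\sqrt{56249} \approx 237.17$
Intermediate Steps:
$q{\left(j \right)} = -1 + j^{2}$ ($q{\left(j \right)} = \left(j^{2} + 0\right) - 1 = j^{2} - 1 = -1 + j^{2}$)
$x{\left(T \right)} = -21 + 14 T$ ($x{\left(T \right)} = -21 + 7 \left(T + T\right) = -21 + 7 \cdot 2 T = -21 + 14 T$)
$A{\left(a \right)} = a \left(42 + \left(6 + a\right)^{2}\right)$ ($A{\left(a \right)} = \left(\left(6 + a\right)^{2} + 42\right) a = \left(42 + \left(6 + a\right)^{2}\right) a = a \left(42 + \left(6 + a\right)^{2}\right)$)
$\sqrt{A{\left(x{\left(q{\left(2 \right)} \right)} \right)} + \left(23164 - -16894\right)} = \sqrt{\left(-21 + 14 \left(-1 + 2^{2}\right)\right) \left(42 + \left(6 - \left(21 - 14 \left(-1 + 2^{2}\right)\right)\right)^{2}\right) + \left(23164 - -16894\right)} = \sqrt{\left(-21 + 14 \left(-1 + 4\right)\right) \left(42 + \left(6 - \left(21 - 14 \left(-1 + 4\right)\right)\right)^{2}\right) + \left(23164 + 16894\right)} = \sqrt{\left(-21 + 14 \cdot 3\right) \left(42 + \left(6 + \left(-21 + 14 \cdot 3\right)\right)^{2}\right) + 40058} = \sqrt{\left(-21 + 42\right) \left(42 + \left(6 + \left(-21 + 42\right)\right)^{2}\right) + 40058} = \sqrt{21 \left(42 + \left(6 + 21\right)^{2}\right) + 40058} = \sqrt{21 \left(42 + 27^{2}\right) + 40058} = \sqrt{21 \left(42 + 729\right) + 40058} = \sqrt{21 \cdot 771 + 40058} = \sqrt{16191 + 40058} = \sqrt{56249}$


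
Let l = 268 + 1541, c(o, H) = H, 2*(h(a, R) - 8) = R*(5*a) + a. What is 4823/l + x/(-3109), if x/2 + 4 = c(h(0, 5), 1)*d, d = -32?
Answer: 15124955/5624181 ≈ 2.6893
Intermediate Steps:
h(a, R) = 8 + a/2 + 5*R*a/2 (h(a, R) = 8 + (R*(5*a) + a)/2 = 8 + (5*R*a + a)/2 = 8 + (a + 5*R*a)/2 = 8 + (a/2 + 5*R*a/2) = 8 + a/2 + 5*R*a/2)
x = -72 (x = -8 + 2*(1*(-32)) = -8 + 2*(-32) = -8 - 64 = -72)
l = 1809
4823/l + x/(-3109) = 4823/1809 - 72/(-3109) = 4823*(1/1809) - 72*(-1/3109) = 4823/1809 + 72/3109 = 15124955/5624181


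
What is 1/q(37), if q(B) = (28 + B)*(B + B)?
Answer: 1/4810 ≈ 0.00020790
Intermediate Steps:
q(B) = 2*B*(28 + B) (q(B) = (28 + B)*(2*B) = 2*B*(28 + B))
1/q(37) = 1/(2*37*(28 + 37)) = 1/(2*37*65) = 1/4810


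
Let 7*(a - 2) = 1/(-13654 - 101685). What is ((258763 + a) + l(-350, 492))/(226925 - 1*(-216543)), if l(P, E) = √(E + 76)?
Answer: 52229968586/89511022391 + √142/221734 ≈ 0.58356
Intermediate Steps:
a = 1614745/807373 (a = 2 + 1/(7*(-13654 - 101685)) = 2 + (⅐)/(-115339) = 2 + (⅐)*(-1/115339) = 2 - 1/807373 = 1614745/807373 ≈ 2.0000)
l(P, E) = √(76 + E)
((258763 + a) + l(-350, 492))/(226925 - 1*(-216543)) = ((258763 + 1614745/807373) + √(76 + 492))/(226925 - 1*(-216543)) = (208919874344/807373 + √568)/(226925 + 216543) = (208919874344/807373 + 2*√142)/443468 = (208919874344/807373 + 2*√142)*(1/443468) = 52229968586/89511022391 + √142/221734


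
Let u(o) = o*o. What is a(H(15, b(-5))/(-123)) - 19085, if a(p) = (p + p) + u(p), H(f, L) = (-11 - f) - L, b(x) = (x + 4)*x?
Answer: -288728378/15129 ≈ -19084.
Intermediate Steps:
b(x) = x*(4 + x) (b(x) = (4 + x)*x = x*(4 + x))
u(o) = o**2
H(f, L) = -11 - L - f
a(p) = p**2 + 2*p (a(p) = (p + p) + p**2 = 2*p + p**2 = p**2 + 2*p)
a(H(15, b(-5))/(-123)) - 19085 = ((-11 - (-5)*(4 - 5) - 1*15)/(-123))*(2 + (-11 - (-5)*(4 - 5) - 1*15)/(-123)) - 19085 = ((-11 - (-5)*(-1) - 15)*(-1/123))*(2 + (-11 - (-5)*(-1) - 15)*(-1/123)) - 19085 = ((-11 - 1*5 - 15)*(-1/123))*(2 + (-11 - 1*5 - 15)*(-1/123)) - 19085 = ((-11 - 5 - 15)*(-1/123))*(2 + (-11 - 5 - 15)*(-1/123)) - 19085 = (-31*(-1/123))*(2 - 31*(-1/123)) - 19085 = 31*(2 + 31/123)/123 - 19085 = (31/123)*(277/123) - 19085 = 8587/15129 - 19085 = -288728378/15129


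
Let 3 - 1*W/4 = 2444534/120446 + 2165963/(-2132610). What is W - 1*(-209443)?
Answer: 13445427940197583/64216086015 ≈ 2.0938e+5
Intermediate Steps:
W = -4181763042062/64216086015 (W = 12 - 4*(2444534/120446 + 2165963/(-2132610)) = 12 - 4*(2444534*(1/120446) + 2165963*(-1/2132610)) = 12 - 4*(1222267/60223 - 2165963/2132610) = 12 - 4*2476178037121/128432172030 = 12 - 4952356074242/64216086015 = -4181763042062/64216086015 ≈ -65.120)
W - 1*(-209443) = -4181763042062/64216086015 - 1*(-209443) = -4181763042062/64216086015 + 209443 = 13445427940197583/64216086015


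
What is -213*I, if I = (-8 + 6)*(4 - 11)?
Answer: -2982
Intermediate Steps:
I = 14 (I = -2*(-7) = 14)
-213*I = -213*14 = -2982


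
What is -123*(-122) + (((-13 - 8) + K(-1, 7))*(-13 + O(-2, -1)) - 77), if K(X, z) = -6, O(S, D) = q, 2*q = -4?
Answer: 15334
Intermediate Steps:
q = -2 (q = (1/2)*(-4) = -2)
O(S, D) = -2
-123*(-122) + (((-13 - 8) + K(-1, 7))*(-13 + O(-2, -1)) - 77) = -123*(-122) + (((-13 - 8) - 6)*(-13 - 2) - 77) = 15006 + ((-21 - 6)*(-15) - 77) = 15006 + (-27*(-15) - 77) = 15006 + (405 - 77) = 15006 + 328 = 15334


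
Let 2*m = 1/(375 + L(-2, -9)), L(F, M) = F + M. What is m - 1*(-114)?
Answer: 82993/728 ≈ 114.00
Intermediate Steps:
m = 1/728 (m = 1/(2*(375 + (-2 - 9))) = 1/(2*(375 - 11)) = (½)/364 = (½)*(1/364) = 1/728 ≈ 0.0013736)
m - 1*(-114) = 1/728 - 1*(-114) = 1/728 + 114 = 82993/728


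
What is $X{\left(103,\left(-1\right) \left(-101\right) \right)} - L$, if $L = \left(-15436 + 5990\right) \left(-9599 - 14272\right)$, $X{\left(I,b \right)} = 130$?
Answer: $-225485336$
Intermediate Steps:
$L = 225485466$ ($L = \left(-9446\right) \left(-23871\right) = 225485466$)
$X{\left(103,\left(-1\right) \left(-101\right) \right)} - L = 130 - 225485466 = -225485336$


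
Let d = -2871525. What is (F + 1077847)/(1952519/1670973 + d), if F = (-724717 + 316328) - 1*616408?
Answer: -44322558825/2399119395653 ≈ -0.018475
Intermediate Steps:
F = -1024797 (F = -408389 - 616408 = -1024797)
(F + 1077847)/(1952519/1670973 + d) = (-1024797 + 1077847)/(1952519/1670973 - 2871525) = 53050/(1952519*(1/1670973) - 2871525) = 53050/(1952519/1670973 - 2871525) = 53050/(-4798238791306/1670973) = 53050*(-1670973/4798238791306) = -44322558825/2399119395653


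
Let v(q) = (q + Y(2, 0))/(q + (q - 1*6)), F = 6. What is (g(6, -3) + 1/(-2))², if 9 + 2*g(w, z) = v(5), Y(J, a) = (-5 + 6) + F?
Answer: 49/4 ≈ 12.250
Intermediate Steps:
Y(J, a) = 7 (Y(J, a) = (-5 + 6) + 6 = 1 + 6 = 7)
v(q) = (7 + q)/(-6 + 2*q) (v(q) = (q + 7)/(q + (q - 1*6)) = (7 + q)/(q + (q - 6)) = (7 + q)/(q + (-6 + q)) = (7 + q)/(-6 + 2*q))
g(w, z) = -3 (g(w, z) = -9/2 + ((7 + 5)/(2*(-3 + 5)))/2 = -9/2 + ((½)*12/2)/2 = -9/2 + ((½)*(½)*12)/2 = -9/2 + (½)*3 = -9/2 + 3/2 = -3)
(g(6, -3) + 1/(-2))² = (-3 + 1/(-2))² = (-3 - ½)² = (-7/2)² = 49/4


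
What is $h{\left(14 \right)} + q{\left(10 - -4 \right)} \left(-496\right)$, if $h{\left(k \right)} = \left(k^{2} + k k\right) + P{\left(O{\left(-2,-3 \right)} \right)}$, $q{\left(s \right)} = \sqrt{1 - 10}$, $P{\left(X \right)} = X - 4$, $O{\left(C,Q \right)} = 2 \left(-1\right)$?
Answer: $386 - 1488 i \approx 386.0 - 1488.0 i$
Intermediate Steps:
$O{\left(C,Q \right)} = -2$
$P{\left(X \right)} = -4 + X$
$q{\left(s \right)} = 3 i$ ($q{\left(s \right)} = \sqrt{-9} = 3 i$)
$h{\left(k \right)} = -6 + 2 k^{2}$ ($h{\left(k \right)} = \left(k^{2} + k k\right) - 6 = \left(k^{2} + k^{2}\right) - 6 = 2 k^{2} - 6 = -6 + 2 k^{2}$)
$h{\left(14 \right)} + q{\left(10 - -4 \right)} \left(-496\right) = \left(-6 + 2 \cdot 14^{2}\right) + 3 i \left(-496\right) = \left(-6 + 2 \cdot 196\right) - 1488 i = \left(-6 + 392\right) - 1488 i = 386 - 1488 i$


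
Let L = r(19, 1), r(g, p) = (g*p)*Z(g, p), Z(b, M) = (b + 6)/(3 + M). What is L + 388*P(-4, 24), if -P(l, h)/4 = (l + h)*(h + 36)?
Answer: -7449125/4 ≈ -1.8623e+6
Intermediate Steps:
Z(b, M) = (6 + b)/(3 + M)
P(l, h) = -4*(36 + h)*(h + l) (P(l, h) = -4*(l + h)*(h + 36) = -4*(h + l)*(36 + h) = -4*(36 + h)*(h + l))
r(g, p) = g*p*(6 + g)/(3 + p) (r(g, p) = (g*p)*((6 + g)/(3 + p)) = g*p*(6 + g)/(3 + p))
L = 475/4 (L = 19*1*(6 + 19)/(3 + 1) = 19*1*25/4 = 19*1*(¼)*25 = 475/4 ≈ 118.75)
L + 388*P(-4, 24) = 475/4 + 388*(-144*24 - 144*(-4) - 4*24² - 4*24*(-4)) = 475/4 + 388*(-3456 + 576 - 4*576 + 384) = 475/4 + 388*(-3456 + 576 - 2304 + 384) = 475/4 + 388*(-4800) = 475/4 - 1862400 = -7449125/4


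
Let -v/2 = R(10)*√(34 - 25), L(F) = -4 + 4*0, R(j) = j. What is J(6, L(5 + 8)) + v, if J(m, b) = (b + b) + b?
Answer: -72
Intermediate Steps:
L(F) = -4 (L(F) = -4 + 0 = -4)
J(m, b) = 3*b (J(m, b) = 2*b + b = 3*b)
v = -60 (v = -20*√(34 - 25) = -20*√9 = -20*3 = -2*30 = -60)
J(6, L(5 + 8)) + v = 3*(-4) - 60 = -12 - 60 = -72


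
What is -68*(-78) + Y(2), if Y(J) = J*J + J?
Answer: 5310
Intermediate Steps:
Y(J) = J + J² (Y(J) = J² + J = J + J²)
-68*(-78) + Y(2) = -68*(-78) + 2*(1 + 2) = 5304 + 2*3 = 5304 + 6 = 5310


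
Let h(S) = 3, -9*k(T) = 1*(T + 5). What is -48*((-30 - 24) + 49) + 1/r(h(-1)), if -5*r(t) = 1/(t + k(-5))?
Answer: 225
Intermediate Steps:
k(T) = -5/9 - T/9 (k(T) = -(T + 5)/9 = -(5 + T)/9 = -5/9 - T/9)
r(t) = -1/(5*t) (r(t) = -1/(5*(t + (-5/9 - ⅑*(-5)))) = -1/(5*(t + (-5/9 + 5/9))) = -1/(5*(t + 0)) = -1/(5*t))
-48*((-30 - 24) + 49) + 1/r(h(-1)) = -48*((-30 - 24) + 49) + 1/(-⅕/3) = -48*(-54 + 49) + 1/(-⅕*⅓) = -48*(-5) + 1/(-1/15) = 240 - 15 = 225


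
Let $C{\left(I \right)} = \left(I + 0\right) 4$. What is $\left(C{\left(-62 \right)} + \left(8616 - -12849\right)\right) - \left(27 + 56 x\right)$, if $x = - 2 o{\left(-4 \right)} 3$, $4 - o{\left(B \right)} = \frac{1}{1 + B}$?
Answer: $22646$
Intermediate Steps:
$o{\left(B \right)} = 4 - \frac{1}{1 + B}$
$x = -26$ ($x = - 2 \frac{3 + 4 \left(-4\right)}{1 - 4} \cdot 3 = - 2 \frac{3 - 16}{-3} \cdot 3 = - 2 \left(\left(- \frac{1}{3}\right) \left(-13\right)\right) 3 = \left(-2\right) \frac{13}{3} \cdot 3 = \left(- \frac{26}{3}\right) 3 = -26$)
$C{\left(I \right)} = 4 I$ ($C{\left(I \right)} = I 4 = 4 I$)
$\left(C{\left(-62 \right)} + \left(8616 - -12849\right)\right) - \left(27 + 56 x\right) = \left(4 \left(-62\right) + \left(8616 - -12849\right)\right) - -1429 = \left(-248 + \left(8616 + 12849\right)\right) + \left(-27 + 1456\right) = \left(-248 + 21465\right) + 1429 = 21217 + 1429 = 22646$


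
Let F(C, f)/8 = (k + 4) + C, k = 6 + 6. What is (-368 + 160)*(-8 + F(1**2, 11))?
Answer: -26624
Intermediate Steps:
k = 12
F(C, f) = 128 + 8*C (F(C, f) = 8*((12 + 4) + C) = 8*(16 + C) = 128 + 8*C)
(-368 + 160)*(-8 + F(1**2, 11)) = (-368 + 160)*(-8 + (128 + 8*1**2)) = -208*(-8 + (128 + 8*1)) = -208*(-8 + (128 + 8)) = -208*(-8 + 136) = -208*128 = -26624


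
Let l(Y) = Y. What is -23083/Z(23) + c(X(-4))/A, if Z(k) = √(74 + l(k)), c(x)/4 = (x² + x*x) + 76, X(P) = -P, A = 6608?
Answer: 27/413 - 23083*√97/97 ≈ -2343.7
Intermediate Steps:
c(x) = 304 + 8*x² (c(x) = 4*((x² + x*x) + 76) = 4*((x² + x²) + 76) = 4*(2*x² + 76) = 4*(76 + 2*x²) = 304 + 8*x²)
Z(k) = √(74 + k)
-23083/Z(23) + c(X(-4))/A = -23083/√(74 + 23) + (304 + 8*(-1*(-4))²)/6608 = -23083*√97/97 + (304 + 8*4²)*(1/6608) = -23083*√97/97 + (304 + 8*16)*(1/6608) = -23083*√97/97 + (304 + 128)*(1/6608) = -23083*√97/97 + 432*(1/6608) = -23083*√97/97 + 27/413 = 27/413 - 23083*√97/97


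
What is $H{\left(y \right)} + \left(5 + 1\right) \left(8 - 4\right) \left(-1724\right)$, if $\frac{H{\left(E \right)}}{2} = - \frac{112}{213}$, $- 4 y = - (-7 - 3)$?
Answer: $- \frac{8813312}{213} \approx -41377.0$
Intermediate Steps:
$y = - \frac{5}{2}$ ($y = - \frac{\left(-1\right) \left(-7 - 3\right)}{4} = - \frac{\left(-1\right) \left(-10\right)}{4} = \left(- \frac{1}{4}\right) 10 = - \frac{5}{2} \approx -2.5$)
$H{\left(E \right)} = - \frac{224}{213}$ ($H{\left(E \right)} = 2 \left(- \frac{112}{213}\right) = - \frac{224}{213}$)
$H{\left(y \right)} + \left(5 + 1\right) \left(8 - 4\right) \left(-1724\right) = - \frac{224}{213} + \left(5 + 1\right) \left(8 - 4\right) \left(-1724\right) = - \frac{224}{213} + 6 \cdot 4 \left(-1724\right) = - \frac{224}{213} + 24 \left(-1724\right) = - \frac{224}{213} - 41376 = - \frac{8813312}{213}$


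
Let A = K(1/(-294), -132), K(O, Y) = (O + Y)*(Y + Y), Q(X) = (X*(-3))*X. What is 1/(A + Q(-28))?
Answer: 49/1592348 ≈ 3.0772e-5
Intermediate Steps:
Q(X) = -3*X² (Q(X) = (-3*X)*X = -3*X²)
K(O, Y) = 2*Y*(O + Y) (K(O, Y) = (O + Y)*(2*Y) = 2*Y*(O + Y))
A = 1707596/49 (A = 2*(-132)*(1/(-294) - 132) = 2*(-132)*(-1/294 - 132) = 2*(-132)*(-38809/294) = 1707596/49 ≈ 34849.)
1/(A + Q(-28)) = 1/(1707596/49 - 3*(-28)²) = 1/(1707596/49 - 3*784) = 1/(1707596/49 - 2352) = 1/(1592348/49) = 49/1592348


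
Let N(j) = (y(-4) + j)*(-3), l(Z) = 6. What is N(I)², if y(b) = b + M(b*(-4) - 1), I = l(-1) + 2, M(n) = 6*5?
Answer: 10404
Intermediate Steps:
M(n) = 30
I = 8 (I = 6 + 2 = 8)
y(b) = 30 + b (y(b) = b + 30 = 30 + b)
N(j) = -78 - 3*j (N(j) = ((30 - 4) + j)*(-3) = (26 + j)*(-3) = -78 - 3*j)
N(I)² = (-78 - 3*8)² = (-78 - 24)² = (-102)² = 10404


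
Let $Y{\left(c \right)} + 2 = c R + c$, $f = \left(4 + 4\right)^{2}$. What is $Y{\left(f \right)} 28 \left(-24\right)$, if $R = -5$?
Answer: $173376$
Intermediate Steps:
$f = 64$ ($f = 8^{2} = 64$)
$Y{\left(c \right)} = -2 - 4 c$ ($Y{\left(c \right)} = -2 + \left(c \left(-5\right) + c\right) = -2 + \left(- 5 c + c\right) = -2 - 4 c$)
$Y{\left(f \right)} 28 \left(-24\right) = \left(-2 - 256\right) 28 \left(-24\right) = \left(-258\right) 28 \left(-24\right) = \left(-7224\right) \left(-24\right) = 173376$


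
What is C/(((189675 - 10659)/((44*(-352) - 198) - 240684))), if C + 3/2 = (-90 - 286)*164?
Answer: 15809184235/179016 ≈ 88312.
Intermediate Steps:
C = -123331/2 (C = -3/2 + (-90 - 286)*164 = -3/2 - 376*164 = -3/2 - 61664 = -123331/2 ≈ -61666.)
C/(((189675 - 10659)/((44*(-352) - 198) - 240684))) = -123331*((44*(-352) - 198) - 240684)/(189675 - 10659)/2 = -123331/(2*(179016/((-15488 - 198) - 240684))) = -123331/(2*(179016/(-15686 - 240684))) = -123331/(2*(179016/(-256370))) = -123331/(2*(179016*(-1/256370))) = -123331/(2*(-89508/128185)) = -123331/2*(-128185/89508) = 15809184235/179016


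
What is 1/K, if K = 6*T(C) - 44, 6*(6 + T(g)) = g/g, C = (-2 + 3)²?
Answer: -1/79 ≈ -0.012658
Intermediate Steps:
C = 1 (C = 1² = 1)
T(g) = -35/6 (T(g) = -6 + (g/g)/6 = -6 + (⅙)*1 = -6 + ⅙ = -35/6)
K = -79 (K = 6*(-35/6) - 44 = -35 - 44 = -79)
1/K = 1/(-79) = -1/79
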